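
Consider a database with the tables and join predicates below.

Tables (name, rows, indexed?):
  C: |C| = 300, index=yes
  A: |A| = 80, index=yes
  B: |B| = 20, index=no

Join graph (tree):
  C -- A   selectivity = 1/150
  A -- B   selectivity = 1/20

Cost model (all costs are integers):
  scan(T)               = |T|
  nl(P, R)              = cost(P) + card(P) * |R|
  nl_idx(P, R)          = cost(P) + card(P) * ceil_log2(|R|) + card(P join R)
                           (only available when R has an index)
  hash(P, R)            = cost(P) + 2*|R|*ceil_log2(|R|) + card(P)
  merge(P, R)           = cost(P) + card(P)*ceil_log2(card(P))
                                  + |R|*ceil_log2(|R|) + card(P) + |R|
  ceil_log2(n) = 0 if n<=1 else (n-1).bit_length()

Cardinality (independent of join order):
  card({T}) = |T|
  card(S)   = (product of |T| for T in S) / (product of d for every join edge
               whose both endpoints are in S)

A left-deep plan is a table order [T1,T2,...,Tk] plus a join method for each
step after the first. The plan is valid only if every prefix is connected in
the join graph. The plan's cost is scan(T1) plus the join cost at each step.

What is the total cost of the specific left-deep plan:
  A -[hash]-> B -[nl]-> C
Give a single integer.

step 1: scan A: cost=80, card=80
step 2: join B via hash
    card(P join B) = 80*20/(20) = 80
    cost = 80 + 2*20*5 + 80 = 360
step 3: join C via nl
    card(P join C) = 80*300/(150) = 160
    cost = 360 + 80*300 = 24360

24360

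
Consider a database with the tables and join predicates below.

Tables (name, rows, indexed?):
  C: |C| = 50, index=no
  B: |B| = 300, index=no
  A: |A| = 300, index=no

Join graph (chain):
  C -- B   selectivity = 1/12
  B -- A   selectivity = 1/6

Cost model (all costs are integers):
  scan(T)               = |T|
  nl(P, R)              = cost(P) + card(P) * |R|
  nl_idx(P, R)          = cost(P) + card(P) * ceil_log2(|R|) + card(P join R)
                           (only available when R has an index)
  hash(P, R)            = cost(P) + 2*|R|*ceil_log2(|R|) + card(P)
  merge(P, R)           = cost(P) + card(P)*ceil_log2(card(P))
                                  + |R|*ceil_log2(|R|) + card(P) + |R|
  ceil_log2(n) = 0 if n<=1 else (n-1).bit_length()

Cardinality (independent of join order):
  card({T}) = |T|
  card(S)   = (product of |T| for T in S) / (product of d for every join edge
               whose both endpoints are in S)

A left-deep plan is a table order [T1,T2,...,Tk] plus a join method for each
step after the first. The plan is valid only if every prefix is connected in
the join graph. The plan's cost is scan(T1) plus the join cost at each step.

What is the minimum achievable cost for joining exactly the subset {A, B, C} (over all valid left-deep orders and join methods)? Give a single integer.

Selinger DP over subsets of {A,B,C}:
  {C}: scan cost=50, card=50
  {B}: scan cost=300, card=300
  {A}: scan cost=300, card=300
  {BC}: card=1250; try (C,hash)→1200, (B,merge)→3400, (C,merge)→3650, (B,hash)→5500, (B,nl)→15050, (C,nl)→15300; best=1200 via (C,hash)
  {AB}: card=15000; try (B,hash)→6000, (A,hash)→6000, (B,merge)→6300, (A,merge)→6300, (B,nl)→90300, (A,nl)→90300; best=6000 via (B,hash)
  {ABC}: card=62500; try (A,hash)→7850, (A,merge)→19200, (C,hash)→21600, (C,merge)→231350, (A,nl)→376200, (C,nl)→756000; best=7850 via (A,hash)

7850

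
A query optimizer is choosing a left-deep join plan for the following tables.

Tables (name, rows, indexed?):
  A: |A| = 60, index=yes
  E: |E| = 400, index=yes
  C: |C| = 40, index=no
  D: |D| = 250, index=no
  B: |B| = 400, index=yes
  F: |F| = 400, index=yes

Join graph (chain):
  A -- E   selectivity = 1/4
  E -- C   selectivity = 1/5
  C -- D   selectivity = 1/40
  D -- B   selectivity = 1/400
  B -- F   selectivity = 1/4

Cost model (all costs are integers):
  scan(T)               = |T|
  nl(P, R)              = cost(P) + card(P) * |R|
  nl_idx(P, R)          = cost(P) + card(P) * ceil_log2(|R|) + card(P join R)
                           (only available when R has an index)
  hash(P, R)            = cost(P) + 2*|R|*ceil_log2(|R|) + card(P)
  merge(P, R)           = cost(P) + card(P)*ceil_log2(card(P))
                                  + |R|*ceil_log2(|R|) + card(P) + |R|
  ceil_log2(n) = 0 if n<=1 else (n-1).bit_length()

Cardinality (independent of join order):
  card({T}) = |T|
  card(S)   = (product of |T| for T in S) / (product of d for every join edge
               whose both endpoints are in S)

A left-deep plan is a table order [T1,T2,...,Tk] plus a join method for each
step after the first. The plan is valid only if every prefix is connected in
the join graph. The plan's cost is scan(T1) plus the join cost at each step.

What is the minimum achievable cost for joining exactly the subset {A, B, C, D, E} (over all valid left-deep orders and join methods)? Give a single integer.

30450

Selinger DP over subsets of {A,B,C,D,E}:
  {A}: scan cost=60, card=60
  {E}: scan cost=400, card=400
  {C}: scan cost=40, card=40
  {D}: scan cost=250, card=250
  {B}: scan cost=400, card=400
  {AE}: card=6000; try (A,hash)→1520, (E,merge)→4480, (A,merge)→4820, (E,nl_idx)→6600, (E,hash)→7320, (A,nl_idx)→8800 …(+2); best=1520 via (A,hash)
  {CE}: card=3200; try (C,hash)→1280, (E,nl_idx)→3600, (E,merge)→4320, (C,merge)→4680, (E,hash)→7280, (E,nl)→16040 …(+1); best=1280 via (C,hash)
  {CD}: card=250; try (C,hash)→980, (D,merge)→2570, (C,merge)→2780, (D,hash)→4080, (D,nl)→10040, (C,nl)→10250; best=980 via (C,hash)
  {BD}: card=250; try (B,nl_idx)→2750, (D,hash)→4800, (B,merge)→6500, (D,merge)→6650, (B,hash)→7700, (B,nl)→100250 …(+1); best=2750 via (B,nl_idx)
  {ACE}: card=48000; try (A,hash)→5200, (C,hash)→8000, (A,merge)→43300, (A,nl_idx)→68480, (C,merge)→85800, (A,nl)→193280 …(+1); best=5200 via (A,hash)
  {CDE}: card=20000; try (E,merge)→7230, (E,hash)→8430, (D,hash)→8480, (E,nl_idx)→23230, (D,merge)→45130, (E,nl)→100980 …(+1); best=7230 via (E,merge)
  {BCD}: card=250; try (C,hash)→3480, (B,nl_idx)→3480, (C,merge)→5280, (B,merge)→7230, (B,hash)→8430, (C,nl)→12750 …(+1); best=3480 via (C,hash)
  {ACDE}: card=300000; try (A,hash)→27950, (D,hash)→57200, (A,merge)→327650, (A,nl_idx)→427230, (D,merge)→823450, (A,nl)→1207230 …(+1); best=27950 via (A,hash)
  {BCDE}: card=20000; try (E,merge)→9730, (E,hash)→10930, (E,nl_idx)→25730, (B,hash)→34430, (E,nl)→103480, (B,nl_idx)→207230 …(+2); best=9730 via (E,merge)
  {ABCDE}: card=300000; try (A,hash)→30450, (A,merge)→330150, (B,hash)→335150, (A,nl_idx)→429730, (A,nl)→1209730, (B,nl_idx)→3027950 …(+2); best=30450 via (A,hash)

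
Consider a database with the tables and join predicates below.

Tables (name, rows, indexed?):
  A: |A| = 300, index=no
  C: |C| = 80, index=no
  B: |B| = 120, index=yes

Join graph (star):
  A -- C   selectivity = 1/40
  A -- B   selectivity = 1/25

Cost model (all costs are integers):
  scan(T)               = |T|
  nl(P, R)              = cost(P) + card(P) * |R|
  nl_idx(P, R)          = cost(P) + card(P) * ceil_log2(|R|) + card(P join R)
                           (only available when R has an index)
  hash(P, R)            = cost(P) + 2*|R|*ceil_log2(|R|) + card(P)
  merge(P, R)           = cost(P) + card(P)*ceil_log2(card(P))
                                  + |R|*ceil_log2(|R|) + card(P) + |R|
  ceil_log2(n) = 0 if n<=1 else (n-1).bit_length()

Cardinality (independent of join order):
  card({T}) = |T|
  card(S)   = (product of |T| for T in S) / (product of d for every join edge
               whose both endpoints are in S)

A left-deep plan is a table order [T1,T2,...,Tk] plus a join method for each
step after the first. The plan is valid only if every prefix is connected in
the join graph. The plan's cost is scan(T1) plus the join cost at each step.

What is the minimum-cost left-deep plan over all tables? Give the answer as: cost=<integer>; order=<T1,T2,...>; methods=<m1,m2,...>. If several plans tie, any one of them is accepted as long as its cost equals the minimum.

cost=4000; order=A,C,B; methods=hash,hash

Selinger DP (subsets sized 1..n):
  {A}: scan cost=300, card=300
  {C}: scan cost=80, card=80
  {B}: scan cost=120, card=120
  {AC}: card=600; try (C,hash)→1720, (A,merge)→3720, (C,merge)→3940, (A,hash)→5560, (A,nl)→24080, (C,nl)→24300; best=1720 via (C,hash)
  {AB}: card=1440; try (B,hash)→2280, (B,nl_idx)→3840, (A,merge)→4080, (B,merge)→4260, (A,hash)→5640, (A,nl)→36120 …(+1); best=2280 via (B,hash)
  {ABC}: card=2880; try (B,hash)→4000, (C,hash)→4840, (B,nl_idx)→8800, (B,merge)→9280, (C,merge)→20200, (B,nl)→73720 …(+1); best=4000 via (B,hash)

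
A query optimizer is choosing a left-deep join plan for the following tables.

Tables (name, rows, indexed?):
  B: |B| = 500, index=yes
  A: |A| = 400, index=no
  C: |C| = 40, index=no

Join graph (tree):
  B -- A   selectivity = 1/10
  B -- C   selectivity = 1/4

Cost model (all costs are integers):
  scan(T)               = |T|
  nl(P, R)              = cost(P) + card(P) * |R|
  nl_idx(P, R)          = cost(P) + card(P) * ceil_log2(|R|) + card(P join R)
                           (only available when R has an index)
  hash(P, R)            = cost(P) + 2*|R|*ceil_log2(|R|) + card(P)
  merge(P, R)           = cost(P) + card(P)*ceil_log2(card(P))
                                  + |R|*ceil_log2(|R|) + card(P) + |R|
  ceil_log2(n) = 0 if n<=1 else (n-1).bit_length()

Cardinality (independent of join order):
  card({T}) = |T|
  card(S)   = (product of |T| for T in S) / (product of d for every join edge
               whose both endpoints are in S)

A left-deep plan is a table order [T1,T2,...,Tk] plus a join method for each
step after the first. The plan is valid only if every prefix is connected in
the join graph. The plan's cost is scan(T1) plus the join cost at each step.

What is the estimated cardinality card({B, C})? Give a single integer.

Tables in S: B(500), C(40)
Edges inside S: B-C(d=4)
numerator = 500 * 40 = 20000
denominator = 4 = 4
card(S) = 20000 / 4 = 5000

5000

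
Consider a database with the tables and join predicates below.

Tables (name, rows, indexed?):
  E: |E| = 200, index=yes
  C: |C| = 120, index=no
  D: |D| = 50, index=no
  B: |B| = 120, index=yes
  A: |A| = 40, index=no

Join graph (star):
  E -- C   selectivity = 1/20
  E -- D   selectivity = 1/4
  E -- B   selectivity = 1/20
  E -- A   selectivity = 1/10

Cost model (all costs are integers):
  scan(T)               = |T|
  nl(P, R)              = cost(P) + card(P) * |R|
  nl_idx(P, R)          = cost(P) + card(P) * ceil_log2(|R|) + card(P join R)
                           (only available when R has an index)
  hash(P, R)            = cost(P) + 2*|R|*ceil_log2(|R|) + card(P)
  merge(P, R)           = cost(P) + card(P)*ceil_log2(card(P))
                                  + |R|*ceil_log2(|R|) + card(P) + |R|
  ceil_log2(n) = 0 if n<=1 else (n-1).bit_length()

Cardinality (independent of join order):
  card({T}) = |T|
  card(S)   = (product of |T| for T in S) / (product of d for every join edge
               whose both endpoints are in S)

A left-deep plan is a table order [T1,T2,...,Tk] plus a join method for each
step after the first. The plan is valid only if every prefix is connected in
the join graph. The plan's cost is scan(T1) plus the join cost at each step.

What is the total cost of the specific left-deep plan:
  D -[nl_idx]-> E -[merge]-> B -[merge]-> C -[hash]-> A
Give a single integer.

352850

step 1: scan D: cost=50, card=50
step 2: join E via nl_idx
    card(P join E) = 50*200/(4) = 2500
    cost = 50 + 50*8 + 2500 = 2950
step 3: join B via merge
    card(P join B) = 2500*120/(20) = 15000
    cost = 2950 + 2500*12 + 120*7 + 2500 + 120 = 36410
step 4: join C via merge
    card(P join C) = 15000*120/(20) = 90000
    cost = 36410 + 15000*14 + 120*7 + 15000 + 120 = 262370
step 5: join A via hash
    card(P join A) = 90000*40/(10) = 360000
    cost = 262370 + 2*40*6 + 90000 = 352850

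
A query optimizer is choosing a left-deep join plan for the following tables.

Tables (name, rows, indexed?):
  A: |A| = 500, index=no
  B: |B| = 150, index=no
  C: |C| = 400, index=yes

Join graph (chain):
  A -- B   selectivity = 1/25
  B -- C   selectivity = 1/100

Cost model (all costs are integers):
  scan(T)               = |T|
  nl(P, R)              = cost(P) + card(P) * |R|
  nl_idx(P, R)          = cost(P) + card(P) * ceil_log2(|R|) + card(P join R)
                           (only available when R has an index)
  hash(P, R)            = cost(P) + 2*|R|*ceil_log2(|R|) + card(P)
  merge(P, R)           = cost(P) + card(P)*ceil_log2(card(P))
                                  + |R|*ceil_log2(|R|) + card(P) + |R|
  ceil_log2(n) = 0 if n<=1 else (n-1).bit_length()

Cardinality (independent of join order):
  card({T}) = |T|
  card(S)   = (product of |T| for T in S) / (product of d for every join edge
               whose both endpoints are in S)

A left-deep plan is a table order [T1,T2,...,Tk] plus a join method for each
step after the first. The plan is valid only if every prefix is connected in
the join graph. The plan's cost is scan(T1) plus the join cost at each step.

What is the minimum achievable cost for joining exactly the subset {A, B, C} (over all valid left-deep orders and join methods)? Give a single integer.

Selinger DP over subsets of {A,B,C}:
  {A}: scan cost=500, card=500
  {B}: scan cost=150, card=150
  {C}: scan cost=400, card=400
  {AB}: card=3000; try (B,hash)→3400, (A,merge)→6500, (B,merge)→6850, (A,hash)→9300, (A,nl)→75150, (B,nl)→75500; best=3400 via (B,hash)
  {BC}: card=600; try (C,nl_idx)→2100, (B,hash)→3200, (C,merge)→5500, (B,merge)→5750, (C,hash)→7500, (C,nl)→60150 …(+1); best=2100 via (C,nl_idx)
  {ABC}: card=12000; try (A,hash)→11700, (C,hash)→13600, (A,merge)→13700, (C,nl_idx)→42400, (C,merge)→46400, (A,nl)→302100 …(+1); best=11700 via (A,hash)

11700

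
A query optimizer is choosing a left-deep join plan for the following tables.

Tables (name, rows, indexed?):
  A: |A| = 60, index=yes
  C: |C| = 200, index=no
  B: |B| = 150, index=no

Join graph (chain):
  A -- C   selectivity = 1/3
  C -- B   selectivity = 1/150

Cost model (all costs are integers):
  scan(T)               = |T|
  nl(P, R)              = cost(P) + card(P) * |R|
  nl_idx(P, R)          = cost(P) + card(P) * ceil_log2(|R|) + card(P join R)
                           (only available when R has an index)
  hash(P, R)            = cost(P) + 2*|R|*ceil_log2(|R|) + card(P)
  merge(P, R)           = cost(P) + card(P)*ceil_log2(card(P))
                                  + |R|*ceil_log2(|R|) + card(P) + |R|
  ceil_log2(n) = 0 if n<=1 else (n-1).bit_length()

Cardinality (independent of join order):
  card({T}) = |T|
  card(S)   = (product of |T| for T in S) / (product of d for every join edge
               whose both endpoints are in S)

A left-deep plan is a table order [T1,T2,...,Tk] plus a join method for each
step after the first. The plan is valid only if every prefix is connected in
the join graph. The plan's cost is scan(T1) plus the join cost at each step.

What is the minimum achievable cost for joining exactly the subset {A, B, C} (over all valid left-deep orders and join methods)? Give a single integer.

3720

Selinger DP over subsets of {A,B,C}:
  {A}: scan cost=60, card=60
  {C}: scan cost=200, card=200
  {B}: scan cost=150, card=150
  {AC}: card=4000; try (A,hash)→1120, (C,merge)→2280, (A,merge)→2420, (C,hash)→3320, (A,nl_idx)→5400, (C,nl)→12060 …(+1); best=1120 via (A,hash)
  {BC}: card=200; try (B,hash)→2800, (C,merge)→3300, (B,merge)→3350, (C,hash)→3500, (C,nl)→30150, (B,nl)→30200; best=2800 via (B,hash)
  {ABC}: card=4000; try (A,hash)→3720, (A,merge)→5020, (B,hash)→7520, (A,nl_idx)→8000, (A,nl)→14800, (B,merge)→54470 …(+1); best=3720 via (A,hash)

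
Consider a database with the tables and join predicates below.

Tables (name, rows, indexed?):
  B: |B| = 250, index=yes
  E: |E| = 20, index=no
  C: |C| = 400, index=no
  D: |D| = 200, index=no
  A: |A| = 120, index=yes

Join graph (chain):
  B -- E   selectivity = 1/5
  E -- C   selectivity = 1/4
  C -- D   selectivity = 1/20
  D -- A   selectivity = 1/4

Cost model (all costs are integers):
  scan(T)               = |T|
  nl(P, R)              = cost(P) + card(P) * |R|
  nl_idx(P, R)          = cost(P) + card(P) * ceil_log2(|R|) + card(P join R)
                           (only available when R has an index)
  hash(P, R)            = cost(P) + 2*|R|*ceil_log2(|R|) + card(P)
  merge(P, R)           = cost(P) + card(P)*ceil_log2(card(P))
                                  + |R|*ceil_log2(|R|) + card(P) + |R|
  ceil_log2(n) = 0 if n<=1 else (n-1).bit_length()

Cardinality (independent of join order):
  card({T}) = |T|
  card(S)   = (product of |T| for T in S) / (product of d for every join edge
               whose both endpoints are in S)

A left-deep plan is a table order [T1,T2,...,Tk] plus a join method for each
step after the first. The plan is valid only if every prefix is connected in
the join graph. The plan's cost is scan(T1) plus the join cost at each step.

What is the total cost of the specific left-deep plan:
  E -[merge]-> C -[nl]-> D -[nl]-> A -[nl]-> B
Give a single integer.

step 1: scan E: cost=20, card=20
step 2: join C via merge
    card(P join C) = 20*400/(4) = 2000
    cost = 20 + 20*5 + 400*9 + 20 + 400 = 4140
step 3: join D via nl
    card(P join D) = 2000*200/(20) = 20000
    cost = 4140 + 2000*200 = 404140
step 4: join A via nl
    card(P join A) = 20000*120/(4) = 600000
    cost = 404140 + 20000*120 = 2804140
step 5: join B via nl
    card(P join B) = 600000*250/(5) = 30000000
    cost = 2804140 + 600000*250 = 152804140

152804140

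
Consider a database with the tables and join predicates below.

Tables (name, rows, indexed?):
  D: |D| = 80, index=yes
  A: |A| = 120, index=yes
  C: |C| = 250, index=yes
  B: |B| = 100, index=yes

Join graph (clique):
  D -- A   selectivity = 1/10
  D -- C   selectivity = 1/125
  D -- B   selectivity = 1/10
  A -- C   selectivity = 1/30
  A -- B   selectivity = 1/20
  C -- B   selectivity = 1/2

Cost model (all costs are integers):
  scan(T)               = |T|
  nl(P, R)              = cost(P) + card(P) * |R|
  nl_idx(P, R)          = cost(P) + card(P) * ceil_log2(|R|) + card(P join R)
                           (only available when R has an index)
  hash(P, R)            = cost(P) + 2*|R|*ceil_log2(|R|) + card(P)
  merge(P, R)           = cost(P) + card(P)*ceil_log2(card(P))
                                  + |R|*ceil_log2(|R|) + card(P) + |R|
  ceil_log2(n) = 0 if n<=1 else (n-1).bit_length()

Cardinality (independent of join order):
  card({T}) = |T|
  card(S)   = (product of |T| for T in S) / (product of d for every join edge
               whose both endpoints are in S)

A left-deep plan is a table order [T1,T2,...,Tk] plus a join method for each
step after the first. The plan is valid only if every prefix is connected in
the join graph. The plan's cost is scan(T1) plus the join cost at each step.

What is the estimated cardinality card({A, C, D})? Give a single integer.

64

Tables in S: A(120), C(250), D(80)
Edges inside S: D-A(d=10), D-C(d=125), A-C(d=30)
numerator = 120 * 250 * 80 = 2400000
denominator = 10 * 125 * 30 = 37500
card(S) = 2400000 / 37500 = 64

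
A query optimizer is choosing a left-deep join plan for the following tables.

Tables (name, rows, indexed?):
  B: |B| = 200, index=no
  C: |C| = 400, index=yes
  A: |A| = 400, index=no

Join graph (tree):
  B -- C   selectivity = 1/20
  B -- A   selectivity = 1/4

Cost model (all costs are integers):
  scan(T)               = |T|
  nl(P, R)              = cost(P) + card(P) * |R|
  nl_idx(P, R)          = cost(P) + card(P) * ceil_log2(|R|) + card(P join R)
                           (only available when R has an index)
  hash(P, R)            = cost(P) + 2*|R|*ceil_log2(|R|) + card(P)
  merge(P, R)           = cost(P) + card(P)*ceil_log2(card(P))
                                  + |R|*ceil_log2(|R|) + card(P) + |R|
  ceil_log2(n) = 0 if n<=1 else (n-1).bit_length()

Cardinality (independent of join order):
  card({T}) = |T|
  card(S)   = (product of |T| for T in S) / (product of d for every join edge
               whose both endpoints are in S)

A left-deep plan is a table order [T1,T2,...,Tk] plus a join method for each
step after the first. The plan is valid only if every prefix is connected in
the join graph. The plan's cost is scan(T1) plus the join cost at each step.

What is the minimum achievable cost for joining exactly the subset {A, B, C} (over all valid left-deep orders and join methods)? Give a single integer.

Selinger DP over subsets of {A,B,C}:
  {B}: scan cost=200, card=200
  {C}: scan cost=400, card=400
  {A}: scan cost=400, card=400
  {BC}: card=4000; try (B,hash)→4000, (C,merge)→6000, (C,nl_idx)→6000, (B,merge)→6200, (C,hash)→7600, (C,nl)→80200 …(+1); best=4000 via (B,hash)
  {AB}: card=20000; try (B,hash)→4000, (A,merge)→6000, (B,merge)→6200, (A,hash)→7600, (A,nl)→80200, (B,nl)→80400; best=4000 via (B,hash)
  {ABC}: card=400000; try (A,hash)→15200, (C,hash)→31200, (A,merge)→60000, (C,merge)→328000, (C,nl_idx)→584000, (A,nl)→1604000 …(+1); best=15200 via (A,hash)

15200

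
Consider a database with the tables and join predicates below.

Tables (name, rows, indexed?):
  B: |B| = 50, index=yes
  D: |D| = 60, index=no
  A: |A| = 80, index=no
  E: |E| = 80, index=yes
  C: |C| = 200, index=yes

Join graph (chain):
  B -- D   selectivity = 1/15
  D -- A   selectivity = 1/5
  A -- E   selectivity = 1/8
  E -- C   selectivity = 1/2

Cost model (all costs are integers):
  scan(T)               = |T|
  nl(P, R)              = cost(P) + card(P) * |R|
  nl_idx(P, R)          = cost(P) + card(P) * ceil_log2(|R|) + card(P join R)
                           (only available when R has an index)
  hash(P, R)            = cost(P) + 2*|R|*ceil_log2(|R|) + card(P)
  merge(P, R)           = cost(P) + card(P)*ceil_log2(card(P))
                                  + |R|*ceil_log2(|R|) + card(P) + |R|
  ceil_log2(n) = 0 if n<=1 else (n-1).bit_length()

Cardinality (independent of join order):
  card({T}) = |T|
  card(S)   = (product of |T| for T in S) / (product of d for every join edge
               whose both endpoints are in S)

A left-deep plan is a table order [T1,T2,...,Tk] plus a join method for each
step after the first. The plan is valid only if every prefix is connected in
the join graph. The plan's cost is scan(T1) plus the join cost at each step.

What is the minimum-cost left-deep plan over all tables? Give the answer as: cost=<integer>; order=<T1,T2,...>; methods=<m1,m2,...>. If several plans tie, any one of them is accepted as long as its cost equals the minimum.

cost=41460; order=D,B,A,E,C; methods=nl_idx,hash,hash,hash

Selinger DP (subsets sized 1..n):
  {B}: scan cost=50, card=50
  {D}: scan cost=60, card=60
  {A}: scan cost=80, card=80
  {E}: scan cost=80, card=80
  {C}: scan cost=200, card=200
  {BD}: card=200; try (B,nl_idx)→620, (B,hash)→720, (D,hash)→820, (D,merge)→820, (B,merge)→830, (D,nl)→3050 …(+1); best=620 via (B,nl_idx)
  {AD}: card=960; try (D,hash)→880, (A,merge)→1120, (D,merge)→1140, (A,hash)→1240, (A,nl)→4860, (D,nl)→4880; best=880 via (D,hash)
  {AE}: card=800; try (E,hash)→1280, (A,hash)→1280, (E,merge)→1360, (A,merge)→1360, (E,nl_idx)→1440, (E,nl)→6480 …(+1); best=1280 via (E,hash)
  {CE}: card=8000; try (E,hash)→1520, (C,merge)→2520, (E,merge)→2640, (C,hash)→3360, (C,nl_idx)→8720, (E,nl_idx)→9600 …(+2); best=1520 via (E,hash)
  {ABD}: card=3200; try (A,hash)→1940, (B,hash)→2440, (A,merge)→3060, (B,nl_idx)→9840, (B,merge)→11790, (A,nl)→16620 …(+1); best=1940 via (A,hash)
  {ADE}: card=9600; try (D,hash)→2800, (E,hash)→2960, (D,merge)→10500, (E,merge)→12080, (E,nl_idx)→17200, (D,nl)→49280 …(+1); best=2800 via (D,hash)
  {ACE}: card=80000; try (C,hash)→5280, (A,hash)→10640, (C,merge)→11880, (C,nl_idx)→87680, (A,merge)→114160, (C,nl)→161280 …(+1); best=5280 via (C,hash)
  {ABDE}: card=32000; try (E,hash)→6260, (B,hash)→13000, (E,merge)→44180, (E,nl_idx)→56340, (B,nl_idx)→92400, (B,merge)→147150 …(+2); best=6260 via (E,hash)
  {ACDE}: card=960000; try (C,hash)→15600, (D,hash)→86000, (C,merge)→148600, (C,nl_idx)→1039600, (D,merge)→1445700, (C,nl)→1922800 …(+1); best=15600 via (C,hash)
  {ABCDE}: card=3200000; try (C,hash)→41460, (C,merge)→520060, (B,hash)→976200, (C,nl_idx)→3462260, (C,nl)→6406260, (B,nl_idx)→8975600 …(+2); best=41460 via (C,hash)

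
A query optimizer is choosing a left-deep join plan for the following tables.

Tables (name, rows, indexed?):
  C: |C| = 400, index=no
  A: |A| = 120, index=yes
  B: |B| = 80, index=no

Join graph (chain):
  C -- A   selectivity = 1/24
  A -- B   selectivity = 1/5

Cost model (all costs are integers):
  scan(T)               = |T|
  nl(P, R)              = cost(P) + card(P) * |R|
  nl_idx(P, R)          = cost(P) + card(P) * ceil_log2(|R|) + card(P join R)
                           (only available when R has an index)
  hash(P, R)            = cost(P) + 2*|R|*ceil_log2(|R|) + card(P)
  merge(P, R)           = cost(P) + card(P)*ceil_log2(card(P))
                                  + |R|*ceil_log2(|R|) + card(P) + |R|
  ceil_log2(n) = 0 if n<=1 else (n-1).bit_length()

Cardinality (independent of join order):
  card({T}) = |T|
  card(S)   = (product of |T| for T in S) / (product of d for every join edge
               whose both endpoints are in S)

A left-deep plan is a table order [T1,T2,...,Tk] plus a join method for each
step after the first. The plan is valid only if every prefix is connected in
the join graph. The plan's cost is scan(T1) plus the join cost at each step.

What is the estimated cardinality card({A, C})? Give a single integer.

2000

Tables in S: A(120), C(400)
Edges inside S: C-A(d=24)
numerator = 120 * 400 = 48000
denominator = 24 = 24
card(S) = 48000 / 24 = 2000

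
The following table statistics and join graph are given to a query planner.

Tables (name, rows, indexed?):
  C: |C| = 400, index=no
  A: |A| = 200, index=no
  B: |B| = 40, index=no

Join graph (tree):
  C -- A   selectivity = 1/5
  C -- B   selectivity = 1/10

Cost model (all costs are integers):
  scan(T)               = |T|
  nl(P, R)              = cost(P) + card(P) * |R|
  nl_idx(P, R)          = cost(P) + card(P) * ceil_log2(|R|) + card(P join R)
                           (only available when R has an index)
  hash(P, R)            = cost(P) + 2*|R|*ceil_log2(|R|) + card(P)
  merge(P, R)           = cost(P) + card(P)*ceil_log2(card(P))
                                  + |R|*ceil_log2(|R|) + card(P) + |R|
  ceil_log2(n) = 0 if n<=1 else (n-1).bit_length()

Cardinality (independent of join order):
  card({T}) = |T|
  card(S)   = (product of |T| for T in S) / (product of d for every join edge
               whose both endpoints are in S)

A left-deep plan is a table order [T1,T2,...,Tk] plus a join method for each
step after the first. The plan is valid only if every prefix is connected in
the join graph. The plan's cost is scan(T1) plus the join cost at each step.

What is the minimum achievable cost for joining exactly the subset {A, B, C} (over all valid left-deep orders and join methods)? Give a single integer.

6080

Selinger DP over subsets of {A,B,C}:
  {C}: scan cost=400, card=400
  {A}: scan cost=200, card=200
  {B}: scan cost=40, card=40
  {AC}: card=16000; try (A,hash)→4000, (C,merge)→6000, (A,merge)→6200, (C,hash)→7600, (C,nl)→80200, (A,nl)→80400; best=4000 via (A,hash)
  {BC}: card=1600; try (B,hash)→1280, (C,merge)→4320, (B,merge)→4680, (C,hash)→7280, (C,nl)→16040, (B,nl)→16400; best=1280 via (B,hash)
  {ABC}: card=64000; try (A,hash)→6080, (B,hash)→20480, (A,merge)→22280, (B,merge)→244280, (A,nl)→321280, (B,nl)→644000; best=6080 via (A,hash)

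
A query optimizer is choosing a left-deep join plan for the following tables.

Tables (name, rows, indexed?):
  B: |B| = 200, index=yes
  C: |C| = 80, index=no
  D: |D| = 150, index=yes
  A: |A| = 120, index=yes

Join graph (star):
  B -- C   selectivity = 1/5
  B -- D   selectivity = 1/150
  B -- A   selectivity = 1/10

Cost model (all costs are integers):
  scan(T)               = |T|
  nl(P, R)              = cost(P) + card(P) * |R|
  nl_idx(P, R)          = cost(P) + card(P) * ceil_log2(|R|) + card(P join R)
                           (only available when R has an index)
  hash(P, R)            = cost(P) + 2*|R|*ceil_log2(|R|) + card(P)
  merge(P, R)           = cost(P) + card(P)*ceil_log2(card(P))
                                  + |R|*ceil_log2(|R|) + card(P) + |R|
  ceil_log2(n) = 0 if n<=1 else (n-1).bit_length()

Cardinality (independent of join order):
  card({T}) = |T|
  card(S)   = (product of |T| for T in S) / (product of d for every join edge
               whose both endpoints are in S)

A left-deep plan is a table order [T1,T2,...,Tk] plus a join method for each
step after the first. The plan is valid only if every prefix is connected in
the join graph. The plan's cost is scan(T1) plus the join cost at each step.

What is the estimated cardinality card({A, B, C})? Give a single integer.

38400

Tables in S: A(120), B(200), C(80)
Edges inside S: B-C(d=5), B-A(d=10)
numerator = 120 * 200 * 80 = 1920000
denominator = 5 * 10 = 50
card(S) = 1920000 / 50 = 38400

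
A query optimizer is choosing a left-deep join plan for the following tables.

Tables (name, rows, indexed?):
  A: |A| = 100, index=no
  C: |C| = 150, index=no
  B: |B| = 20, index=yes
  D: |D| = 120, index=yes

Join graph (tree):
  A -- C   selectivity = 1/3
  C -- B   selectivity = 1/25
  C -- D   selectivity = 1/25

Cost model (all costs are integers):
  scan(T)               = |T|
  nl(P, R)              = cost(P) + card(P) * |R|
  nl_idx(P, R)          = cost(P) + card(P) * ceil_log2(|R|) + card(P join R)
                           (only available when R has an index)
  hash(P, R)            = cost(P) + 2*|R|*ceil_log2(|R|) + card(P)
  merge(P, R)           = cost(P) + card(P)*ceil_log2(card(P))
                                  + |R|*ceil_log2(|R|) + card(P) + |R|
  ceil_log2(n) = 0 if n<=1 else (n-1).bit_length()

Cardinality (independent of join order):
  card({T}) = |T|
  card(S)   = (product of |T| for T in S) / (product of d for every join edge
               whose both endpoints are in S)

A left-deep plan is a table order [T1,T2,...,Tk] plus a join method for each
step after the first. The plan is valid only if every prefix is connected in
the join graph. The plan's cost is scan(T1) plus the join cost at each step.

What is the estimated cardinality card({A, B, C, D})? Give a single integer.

Tables in S: A(100), B(20), C(150), D(120)
Edges inside S: A-C(d=3), C-B(d=25), C-D(d=25)
numerator = 100 * 20 * 150 * 120 = 36000000
denominator = 3 * 25 * 25 = 1875
card(S) = 36000000 / 1875 = 19200

19200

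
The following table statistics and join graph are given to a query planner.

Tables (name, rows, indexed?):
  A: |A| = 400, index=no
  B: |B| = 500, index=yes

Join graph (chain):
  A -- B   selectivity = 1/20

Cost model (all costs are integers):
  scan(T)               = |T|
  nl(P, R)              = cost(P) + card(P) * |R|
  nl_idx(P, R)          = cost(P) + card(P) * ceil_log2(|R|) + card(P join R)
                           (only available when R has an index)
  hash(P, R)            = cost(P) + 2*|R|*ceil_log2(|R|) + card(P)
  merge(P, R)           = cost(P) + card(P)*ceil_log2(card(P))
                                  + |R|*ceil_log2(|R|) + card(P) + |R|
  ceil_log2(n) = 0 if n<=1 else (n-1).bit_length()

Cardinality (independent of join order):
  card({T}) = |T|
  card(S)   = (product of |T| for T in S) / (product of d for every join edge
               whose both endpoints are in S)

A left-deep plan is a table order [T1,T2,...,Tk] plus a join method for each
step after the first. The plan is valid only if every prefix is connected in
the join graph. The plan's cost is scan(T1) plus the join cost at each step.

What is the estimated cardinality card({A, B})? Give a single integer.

Tables in S: A(400), B(500)
Edges inside S: A-B(d=20)
numerator = 400 * 500 = 200000
denominator = 20 = 20
card(S) = 200000 / 20 = 10000

10000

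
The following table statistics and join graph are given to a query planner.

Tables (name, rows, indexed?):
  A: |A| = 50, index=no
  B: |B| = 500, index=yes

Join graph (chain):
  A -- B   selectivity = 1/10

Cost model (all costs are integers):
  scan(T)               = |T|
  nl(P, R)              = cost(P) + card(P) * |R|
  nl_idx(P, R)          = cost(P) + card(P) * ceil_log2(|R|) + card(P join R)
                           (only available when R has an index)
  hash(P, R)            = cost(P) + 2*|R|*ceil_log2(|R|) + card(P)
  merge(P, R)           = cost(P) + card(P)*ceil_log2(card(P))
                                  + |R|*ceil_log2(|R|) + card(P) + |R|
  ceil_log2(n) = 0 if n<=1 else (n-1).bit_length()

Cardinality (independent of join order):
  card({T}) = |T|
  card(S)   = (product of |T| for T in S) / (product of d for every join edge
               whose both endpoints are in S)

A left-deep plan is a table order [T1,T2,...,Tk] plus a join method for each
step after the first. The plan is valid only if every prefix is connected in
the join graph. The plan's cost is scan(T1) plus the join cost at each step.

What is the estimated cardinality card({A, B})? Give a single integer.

2500

Tables in S: A(50), B(500)
Edges inside S: A-B(d=10)
numerator = 50 * 500 = 25000
denominator = 10 = 10
card(S) = 25000 / 10 = 2500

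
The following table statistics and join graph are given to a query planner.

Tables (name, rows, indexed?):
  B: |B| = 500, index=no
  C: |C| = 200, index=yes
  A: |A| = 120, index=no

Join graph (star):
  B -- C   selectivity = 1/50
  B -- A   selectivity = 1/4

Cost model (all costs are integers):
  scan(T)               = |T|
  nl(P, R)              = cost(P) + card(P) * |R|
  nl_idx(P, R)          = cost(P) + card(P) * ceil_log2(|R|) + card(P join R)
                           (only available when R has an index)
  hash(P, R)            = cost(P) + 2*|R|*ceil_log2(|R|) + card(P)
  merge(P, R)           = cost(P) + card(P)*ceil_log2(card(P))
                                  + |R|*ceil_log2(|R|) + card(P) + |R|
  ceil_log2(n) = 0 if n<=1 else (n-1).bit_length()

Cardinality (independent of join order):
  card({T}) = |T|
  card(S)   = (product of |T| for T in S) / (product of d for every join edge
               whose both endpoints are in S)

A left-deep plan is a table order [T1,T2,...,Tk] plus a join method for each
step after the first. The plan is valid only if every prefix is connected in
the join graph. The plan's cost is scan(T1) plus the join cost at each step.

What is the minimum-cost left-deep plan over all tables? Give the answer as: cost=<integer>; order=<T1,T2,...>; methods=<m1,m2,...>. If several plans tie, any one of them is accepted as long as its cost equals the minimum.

Selinger DP (subsets sized 1..n):
  {B}: scan cost=500, card=500
  {C}: scan cost=200, card=200
  {A}: scan cost=120, card=120
  {BC}: card=2000; try (C,hash)→4200, (C,nl_idx)→6500, (B,merge)→7000, (C,merge)→7300, (B,hash)→9400, (B,nl)→100200 …(+1); best=4200 via (C,hash)
  {AB}: card=15000; try (A,hash)→2680, (B,merge)→6080, (A,merge)→6460, (B,hash)→9240, (B,nl)→60120, (A,nl)→60500; best=2680 via (A,hash)
  {ABC}: card=60000; try (A,hash)→7880, (C,hash)→20880, (A,merge)→29160, (C,nl_idx)→182680, (C,merge)→229480, (A,nl)→244200 …(+1); best=7880 via (A,hash)

cost=7880; order=B,C,A; methods=hash,hash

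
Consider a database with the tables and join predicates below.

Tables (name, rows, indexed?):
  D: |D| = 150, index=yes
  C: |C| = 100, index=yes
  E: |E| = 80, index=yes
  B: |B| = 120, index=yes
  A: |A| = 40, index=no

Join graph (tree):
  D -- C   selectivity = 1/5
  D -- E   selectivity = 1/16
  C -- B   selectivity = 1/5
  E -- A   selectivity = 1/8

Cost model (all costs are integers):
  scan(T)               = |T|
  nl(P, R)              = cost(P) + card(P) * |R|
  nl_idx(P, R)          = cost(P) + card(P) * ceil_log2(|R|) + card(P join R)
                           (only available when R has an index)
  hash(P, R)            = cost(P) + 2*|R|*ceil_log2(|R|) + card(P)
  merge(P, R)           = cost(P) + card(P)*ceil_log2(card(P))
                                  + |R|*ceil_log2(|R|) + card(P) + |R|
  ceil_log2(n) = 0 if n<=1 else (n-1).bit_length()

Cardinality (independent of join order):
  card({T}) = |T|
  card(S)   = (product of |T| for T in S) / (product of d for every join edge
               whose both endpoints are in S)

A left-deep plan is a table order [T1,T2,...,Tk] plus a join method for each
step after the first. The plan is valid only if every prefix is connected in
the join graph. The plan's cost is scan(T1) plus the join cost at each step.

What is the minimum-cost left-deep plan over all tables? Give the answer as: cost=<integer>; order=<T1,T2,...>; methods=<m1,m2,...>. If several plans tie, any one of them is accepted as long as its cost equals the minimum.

Selinger DP (subsets sized 1..n):
  {D}: scan cost=150, card=150
  {C}: scan cost=100, card=100
  {E}: scan cost=80, card=80
  {B}: scan cost=120, card=120
  {A}: scan cost=40, card=40
  {CD}: card=3000; try (C,hash)→1700, (D,merge)→2250, (C,merge)→2300, (D,hash)→2600, (D,nl_idx)→3900, (C,nl_idx)→4200 …(+2); best=1700 via (C,hash)
  {DE}: card=750; try (E,hash)→1420, (D,nl_idx)→1470, (E,nl_idx)→1950, (D,merge)→2070, (E,merge)→2140, (D,hash)→2560 …(+2); best=1420 via (E,hash)
  {BC}: card=2400; try (C,hash)→1640, (B,merge)→1860, (C,merge)→1880, (B,hash)→1880, (B,nl_idx)→3200, (C,nl_idx)→3360 …(+2); best=1640 via (C,hash)
  {AE}: card=400; try (A,hash)→640, (E,nl_idx)→720, (E,merge)→960, (A,merge)→1000, (E,hash)→1200, (E,nl)→3240 …(+1); best=640 via (A,hash)
  {CDE}: card=15000; try (C,hash)→3570, (E,hash)→5820, (C,merge)→10470, (C,nl_idx)→21670, (E,nl_idx)→37700, (E,merge)→41340 …(+2); best=3570 via (C,hash)
  {BCD}: card=72000; try (B,hash)→6380, (D,hash)→6440, (D,merge)→34190, (B,merge)→41660, (D,nl_idx)→92840, (B,nl_idx)→94700 …(+2); best=6380 via (B,hash)
  {ADE}: card=3750; try (A,hash)→2650, (D,hash)→3440, (D,merge)→5990, (D,nl_idx)→7590, (A,merge)→9950, (A,nl)→31420 …(+1); best=2650 via (A,hash)
  {BCDE}: card=360000; try (B,hash)→20250, (E,hash)→79500, (B,merge)→229530, (B,nl_idx)→468570, (E,nl_idx)→870380, (E,merge)→1303020 …(+2); best=20250 via (B,hash)
  {ACDE}: card=75000; try (C,hash)→7800, (A,hash)→19050, (C,merge)→52200, (C,nl_idx)→103900, (A,merge)→228850, (C,nl)→377650 …(+1); best=7800 via (C,hash)
  {ABCDE}: card=1800000; try (B,hash)→84480, (A,hash)→380730, (B,merge)→1358760, (B,nl_idx)→2332800, (A,merge)→7220530, (B,nl)→9007800 …(+1); best=84480 via (B,hash)

cost=84480; order=D,E,A,C,B; methods=hash,hash,hash,hash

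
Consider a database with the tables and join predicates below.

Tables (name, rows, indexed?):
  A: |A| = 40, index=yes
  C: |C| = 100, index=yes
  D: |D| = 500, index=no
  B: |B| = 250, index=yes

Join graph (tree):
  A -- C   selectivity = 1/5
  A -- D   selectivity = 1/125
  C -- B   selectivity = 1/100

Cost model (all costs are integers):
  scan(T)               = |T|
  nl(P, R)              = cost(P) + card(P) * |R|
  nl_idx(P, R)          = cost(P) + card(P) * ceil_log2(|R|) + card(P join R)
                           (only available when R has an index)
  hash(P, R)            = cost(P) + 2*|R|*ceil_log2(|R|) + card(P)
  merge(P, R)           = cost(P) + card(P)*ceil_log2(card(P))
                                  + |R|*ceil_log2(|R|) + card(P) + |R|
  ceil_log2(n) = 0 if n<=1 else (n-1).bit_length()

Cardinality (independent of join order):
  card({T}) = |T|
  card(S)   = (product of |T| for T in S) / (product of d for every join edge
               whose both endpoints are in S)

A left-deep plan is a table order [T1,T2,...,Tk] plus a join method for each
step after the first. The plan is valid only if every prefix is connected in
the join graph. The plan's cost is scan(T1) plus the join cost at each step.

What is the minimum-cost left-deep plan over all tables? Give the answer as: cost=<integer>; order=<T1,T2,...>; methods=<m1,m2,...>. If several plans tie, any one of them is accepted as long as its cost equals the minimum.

Selinger DP (subsets sized 1..n):
  {A}: scan cost=40, card=40
  {C}: scan cost=100, card=100
  {D}: scan cost=500, card=500
  {B}: scan cost=250, card=250
  {AC}: card=800; try (A,hash)→680, (C,merge)→1120, (C,nl_idx)→1120, (A,merge)→1180, (C,hash)→1480, (A,nl_idx)→1500 …(+2); best=680 via (A,hash)
  {AD}: card=160; try (A,hash)→1480, (A,nl_idx)→3660, (D,merge)→5320, (A,merge)→5780, (D,hash)→9080, (D,nl)→20040 …(+1); best=1480 via (A,hash)
  {BC}: card=250; try (B,nl_idx)→1150, (C,hash)→1900, (C,nl_idx)→2250, (B,merge)→3150, (C,merge)→3300, (B,hash)→4200 …(+2); best=1150 via (B,nl_idx)
  {ACD}: card=3200; try (C,hash)→3040, (C,merge)→3720, (C,nl_idx)→5800, (D,hash)→10480, (D,merge)→14480, (C,nl)→17480 …(+1); best=3040 via (C,hash)
  {ABC}: card=2000; try (A,hash)→1880, (A,merge)→3680, (A,nl_idx)→4650, (B,hash)→5480, (B,nl_idx)→9080, (A,nl)→11150 …(+2); best=1880 via (A,hash)
  {ABCD}: card=8000; try (B,hash)→10240, (D,hash)→12880, (D,merge)→30880, (B,nl_idx)→36640, (B,merge)→46890, (B,nl)→803040 …(+1); best=10240 via (B,hash)

cost=10240; order=D,A,C,B; methods=hash,hash,hash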